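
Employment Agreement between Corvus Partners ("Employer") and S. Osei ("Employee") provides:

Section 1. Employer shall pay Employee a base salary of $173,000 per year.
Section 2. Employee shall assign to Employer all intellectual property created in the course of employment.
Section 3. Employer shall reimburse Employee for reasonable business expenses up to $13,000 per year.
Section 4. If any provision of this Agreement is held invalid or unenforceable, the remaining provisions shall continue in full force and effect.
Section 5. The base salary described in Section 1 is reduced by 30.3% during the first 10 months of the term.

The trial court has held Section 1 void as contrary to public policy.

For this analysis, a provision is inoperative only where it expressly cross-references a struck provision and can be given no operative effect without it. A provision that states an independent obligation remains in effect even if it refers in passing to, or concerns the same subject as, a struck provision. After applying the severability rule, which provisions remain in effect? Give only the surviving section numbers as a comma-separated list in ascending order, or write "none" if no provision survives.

Section 1 is struck. The whole of Section 5 is the introductory reduction to the base salary, defined by reference to Section 1, so Section 5 cannot stand once Section 1 is removed. Section 4 is a severability clause and preserves every provision that can still be given independent effect. Section 2, Section 3, and Section 4 remain in effect.

2, 3, 4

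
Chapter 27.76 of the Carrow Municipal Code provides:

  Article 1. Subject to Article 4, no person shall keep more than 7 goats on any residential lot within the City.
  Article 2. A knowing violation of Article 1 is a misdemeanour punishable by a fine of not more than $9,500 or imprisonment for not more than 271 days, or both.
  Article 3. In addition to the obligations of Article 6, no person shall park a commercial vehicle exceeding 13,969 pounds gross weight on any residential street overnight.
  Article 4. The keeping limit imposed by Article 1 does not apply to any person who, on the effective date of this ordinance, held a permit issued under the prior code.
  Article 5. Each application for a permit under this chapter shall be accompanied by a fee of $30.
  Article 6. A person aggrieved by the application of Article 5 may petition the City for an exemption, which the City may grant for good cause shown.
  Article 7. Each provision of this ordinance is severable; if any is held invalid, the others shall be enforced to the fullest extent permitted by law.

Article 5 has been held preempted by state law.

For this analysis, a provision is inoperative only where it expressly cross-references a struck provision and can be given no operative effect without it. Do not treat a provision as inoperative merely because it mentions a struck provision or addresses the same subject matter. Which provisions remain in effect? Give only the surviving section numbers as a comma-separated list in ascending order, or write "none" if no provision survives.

1, 2, 3, 4, 7

Article 5 is struck. Article 6 has no operative effect of its own apart from Article 5 and is therefore inoperative. Although Article 3 refers to Article 6, its operative terms do not depend on Article 6, so it remains in effect. Article 7 is a severability clause and preserves every provision that can still be given independent effect. The provisions still in force are Article 1, Article 2, Article 3, Article 4, and Article 7.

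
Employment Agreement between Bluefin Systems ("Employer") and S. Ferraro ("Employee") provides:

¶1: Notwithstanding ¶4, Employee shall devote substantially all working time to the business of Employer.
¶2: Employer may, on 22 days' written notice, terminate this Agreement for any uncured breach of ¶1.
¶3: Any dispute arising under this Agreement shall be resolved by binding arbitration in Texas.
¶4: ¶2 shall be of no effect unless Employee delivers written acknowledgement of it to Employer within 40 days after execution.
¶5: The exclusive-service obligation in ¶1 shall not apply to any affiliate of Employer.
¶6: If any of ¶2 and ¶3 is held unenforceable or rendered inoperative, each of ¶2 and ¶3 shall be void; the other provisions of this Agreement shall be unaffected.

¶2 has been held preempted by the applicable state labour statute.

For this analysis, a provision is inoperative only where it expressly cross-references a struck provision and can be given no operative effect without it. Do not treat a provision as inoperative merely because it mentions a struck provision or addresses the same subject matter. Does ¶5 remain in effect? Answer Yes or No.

Yes

¶2 is struck. ¶4 operates only by reference to ¶2, so it falls with ¶2. Although ¶1 refers to ¶4, its operative terms do not depend on ¶4, so it remains in effect. ¶6 declares ¶2 and ¶3 mutually dependent; since one of them has fallen, all of them are of no effect. That brings down ¶3 as well. The remainder continues in force under ¶6. The provisions still in force are ¶1, ¶5, and ¶6. ¶5 is among the surviving provisions, so the answer is yes.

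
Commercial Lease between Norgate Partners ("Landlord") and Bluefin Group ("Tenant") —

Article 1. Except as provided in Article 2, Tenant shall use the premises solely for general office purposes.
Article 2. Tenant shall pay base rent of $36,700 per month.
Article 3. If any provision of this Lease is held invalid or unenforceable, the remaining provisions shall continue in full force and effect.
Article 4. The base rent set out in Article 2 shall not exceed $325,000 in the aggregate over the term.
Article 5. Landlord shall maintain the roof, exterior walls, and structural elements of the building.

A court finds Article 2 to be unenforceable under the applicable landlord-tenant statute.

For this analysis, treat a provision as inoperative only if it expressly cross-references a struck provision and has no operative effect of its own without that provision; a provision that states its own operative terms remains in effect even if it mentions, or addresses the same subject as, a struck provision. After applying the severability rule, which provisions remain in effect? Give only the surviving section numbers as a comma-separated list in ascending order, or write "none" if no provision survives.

Article 2 is struck. The whole of Article 4 is the aggregate cap on the base rent, defined by reference to Article 2, so Article 4 cannot stand once Article 2 is removed. Article 1 mentions Article 2 but its own obligation stands independently of Article 2, so Article 1 is not affected. Article 3 is a severability clause and preserves every provision that can still be given independent effect. The provisions still in force are Article 1, Article 3, and Article 5.

1, 3, 5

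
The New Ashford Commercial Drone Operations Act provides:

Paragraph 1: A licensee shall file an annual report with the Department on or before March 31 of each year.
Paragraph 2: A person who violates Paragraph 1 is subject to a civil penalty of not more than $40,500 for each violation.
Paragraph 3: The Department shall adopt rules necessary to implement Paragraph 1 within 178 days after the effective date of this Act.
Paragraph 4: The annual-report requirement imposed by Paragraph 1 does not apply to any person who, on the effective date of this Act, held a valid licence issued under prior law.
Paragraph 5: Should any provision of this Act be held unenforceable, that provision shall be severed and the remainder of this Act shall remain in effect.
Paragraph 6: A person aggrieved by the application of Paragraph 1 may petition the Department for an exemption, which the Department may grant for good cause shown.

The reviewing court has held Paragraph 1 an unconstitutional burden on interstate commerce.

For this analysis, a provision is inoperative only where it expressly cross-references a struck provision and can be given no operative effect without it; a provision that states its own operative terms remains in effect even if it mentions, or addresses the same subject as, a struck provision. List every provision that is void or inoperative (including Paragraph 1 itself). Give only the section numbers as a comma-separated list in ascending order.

Paragraph 1 is struck. Paragraph 2 has no operative effect of its own apart from Paragraph 1 and is therefore inoperative. Paragraph 3 has no operative effect of its own apart from Paragraph 1 and is therefore inoperative. The only function of Paragraph 4 is the grandfather exemption from Paragraph 1, so it cannot stand once Paragraph 1 is removed. Paragraph 6 operates only by reference to Paragraph 1, so it falls with Paragraph 1. Paragraph 5 is a severability clause and preserves every provision that can still be given independent effect. Only Paragraph 5 remains in effect.

1, 2, 3, 4, 6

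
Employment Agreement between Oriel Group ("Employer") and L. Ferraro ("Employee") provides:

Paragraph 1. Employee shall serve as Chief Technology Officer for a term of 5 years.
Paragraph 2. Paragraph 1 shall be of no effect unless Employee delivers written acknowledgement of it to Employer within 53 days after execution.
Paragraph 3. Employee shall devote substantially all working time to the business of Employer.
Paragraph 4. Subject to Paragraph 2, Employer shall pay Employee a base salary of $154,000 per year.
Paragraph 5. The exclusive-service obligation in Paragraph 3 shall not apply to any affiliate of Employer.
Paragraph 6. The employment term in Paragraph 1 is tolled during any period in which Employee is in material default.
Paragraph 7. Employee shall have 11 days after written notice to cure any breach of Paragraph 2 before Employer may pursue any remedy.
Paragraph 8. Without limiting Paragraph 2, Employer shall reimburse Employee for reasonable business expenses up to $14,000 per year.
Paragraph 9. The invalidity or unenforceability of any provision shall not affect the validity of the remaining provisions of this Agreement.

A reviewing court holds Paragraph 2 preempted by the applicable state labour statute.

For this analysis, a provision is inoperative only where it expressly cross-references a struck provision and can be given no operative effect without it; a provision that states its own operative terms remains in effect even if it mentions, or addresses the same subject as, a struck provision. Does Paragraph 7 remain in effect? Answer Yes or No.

Paragraph 2 is struck. Paragraph 7 merely fixes the cure period for breach of Paragraph 2; with Paragraph 2 gone it has nothing to operate on and falls away. Paragraph 4 mentions Paragraph 2 but its own obligation stands independently of Paragraph 2, so Paragraph 4 is not affected. Paragraph 8 mentions Paragraph 2 but its own obligation stands independently of Paragraph 2, so Paragraph 8 is not affected. Under the severability clause in Paragraph 9, the remaining provisions continue in force. That leaves Paragraph 1, Paragraph 3, Paragraph 4, Paragraph 5, Paragraph 6, Paragraph 8, and Paragraph 9 in effect. Paragraph 7 is among the inoperative provisions, so the answer is no.

No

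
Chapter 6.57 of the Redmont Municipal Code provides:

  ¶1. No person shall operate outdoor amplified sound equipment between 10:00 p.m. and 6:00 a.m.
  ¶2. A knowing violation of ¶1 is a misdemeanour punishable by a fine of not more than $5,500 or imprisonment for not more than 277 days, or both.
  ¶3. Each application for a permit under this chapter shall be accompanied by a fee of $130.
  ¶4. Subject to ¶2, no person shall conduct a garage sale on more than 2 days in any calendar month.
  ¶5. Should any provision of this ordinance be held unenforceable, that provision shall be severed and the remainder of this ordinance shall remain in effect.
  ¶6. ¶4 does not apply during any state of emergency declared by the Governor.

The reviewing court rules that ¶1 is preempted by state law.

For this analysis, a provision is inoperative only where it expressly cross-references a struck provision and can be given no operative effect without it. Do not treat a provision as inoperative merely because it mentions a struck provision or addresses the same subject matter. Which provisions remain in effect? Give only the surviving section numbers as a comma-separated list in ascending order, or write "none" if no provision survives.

¶1 is struck. ¶2 has no operative effect of its own apart from ¶1 and is therefore inoperative. Although ¶4 refers to ¶2, its operative terms do not depend on ¶2, so it remains in effect. Under the severability clause in ¶5, the remaining provisions continue in force. That leaves ¶3, ¶4, ¶5, and ¶6 in effect.

3, 4, 5, 6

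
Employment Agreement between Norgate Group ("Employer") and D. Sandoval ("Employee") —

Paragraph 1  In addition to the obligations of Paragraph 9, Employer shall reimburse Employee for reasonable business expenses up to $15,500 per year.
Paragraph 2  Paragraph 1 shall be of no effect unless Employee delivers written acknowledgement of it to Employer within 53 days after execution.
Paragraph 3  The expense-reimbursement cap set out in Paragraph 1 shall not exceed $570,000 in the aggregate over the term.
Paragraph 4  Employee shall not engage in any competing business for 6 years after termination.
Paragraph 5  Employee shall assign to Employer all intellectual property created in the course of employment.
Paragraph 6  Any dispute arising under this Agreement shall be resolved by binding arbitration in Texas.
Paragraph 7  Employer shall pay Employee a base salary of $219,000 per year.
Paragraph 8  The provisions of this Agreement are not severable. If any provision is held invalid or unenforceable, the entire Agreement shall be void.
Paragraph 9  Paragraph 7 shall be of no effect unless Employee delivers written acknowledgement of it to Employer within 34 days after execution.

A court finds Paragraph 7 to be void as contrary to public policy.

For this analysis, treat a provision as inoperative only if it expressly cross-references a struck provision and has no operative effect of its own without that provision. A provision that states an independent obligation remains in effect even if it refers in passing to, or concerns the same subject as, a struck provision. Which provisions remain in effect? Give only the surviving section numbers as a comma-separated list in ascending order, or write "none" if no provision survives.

Paragraph 7 is struck. Paragraph 9 has no operative effect of its own apart from Paragraph 7 and is therefore inoperative. Paragraph 8 provides that the Agreement is not severable, so the invalidity of any one provision voids the entire Agreement. No provision of the Agreement survives.

none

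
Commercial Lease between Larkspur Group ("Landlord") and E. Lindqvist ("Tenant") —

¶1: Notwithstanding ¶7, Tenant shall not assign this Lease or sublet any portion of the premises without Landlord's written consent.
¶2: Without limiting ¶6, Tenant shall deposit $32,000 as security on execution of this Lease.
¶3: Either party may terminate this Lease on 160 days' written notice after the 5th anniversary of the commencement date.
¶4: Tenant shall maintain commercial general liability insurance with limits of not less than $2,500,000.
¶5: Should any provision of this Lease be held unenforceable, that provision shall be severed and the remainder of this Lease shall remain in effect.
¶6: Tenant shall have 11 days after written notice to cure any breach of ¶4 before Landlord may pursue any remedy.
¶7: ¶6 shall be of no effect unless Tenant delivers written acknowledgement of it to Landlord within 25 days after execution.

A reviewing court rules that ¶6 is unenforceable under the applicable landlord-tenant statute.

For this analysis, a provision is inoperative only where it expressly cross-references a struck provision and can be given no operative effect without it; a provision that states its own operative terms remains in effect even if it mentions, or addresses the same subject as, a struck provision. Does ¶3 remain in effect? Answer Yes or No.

Yes

¶6 is struck. ¶7 has no operative effect of its own apart from ¶6 and is therefore inoperative. Although ¶1 refers to ¶7, its operative terms do not depend on ¶7, so it remains in effect. Although ¶2 refers to ¶6, its operative terms do not depend on ¶6, so it remains in effect. Under the severability clause in ¶5, the remaining provisions continue in force. That leaves ¶1, ¶2, ¶3, ¶4, and ¶5 in effect. ¶3 is among the surviving provisions, so the answer is yes.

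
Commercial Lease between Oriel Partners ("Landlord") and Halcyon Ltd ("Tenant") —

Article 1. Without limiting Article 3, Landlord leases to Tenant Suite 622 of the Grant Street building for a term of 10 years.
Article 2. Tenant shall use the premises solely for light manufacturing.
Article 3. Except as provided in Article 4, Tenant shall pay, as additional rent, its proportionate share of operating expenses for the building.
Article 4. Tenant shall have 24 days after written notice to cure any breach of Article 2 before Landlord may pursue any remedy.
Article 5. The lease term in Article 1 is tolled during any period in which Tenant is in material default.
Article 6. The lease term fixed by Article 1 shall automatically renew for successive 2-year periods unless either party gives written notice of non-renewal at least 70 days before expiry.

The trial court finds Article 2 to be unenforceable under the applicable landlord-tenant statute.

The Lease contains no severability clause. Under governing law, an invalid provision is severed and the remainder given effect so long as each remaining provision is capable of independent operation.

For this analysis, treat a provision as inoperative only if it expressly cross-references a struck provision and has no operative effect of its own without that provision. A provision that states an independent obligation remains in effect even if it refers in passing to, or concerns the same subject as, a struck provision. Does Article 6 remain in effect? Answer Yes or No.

Yes

Article 2 is struck. Article 4 operates only by reference to Article 2, so it falls with Article 2. Although Article 3 refers to Article 4, its operative terms do not depend on Article 4, so it remains in effect. With no severability clause, the stated default rule severs what cannot stand and enforces each remaining provision that can operate on its own. That leaves Article 1, Article 3, Article 5, and Article 6 in effect. Article 6 is among the surviving provisions, so the answer is yes.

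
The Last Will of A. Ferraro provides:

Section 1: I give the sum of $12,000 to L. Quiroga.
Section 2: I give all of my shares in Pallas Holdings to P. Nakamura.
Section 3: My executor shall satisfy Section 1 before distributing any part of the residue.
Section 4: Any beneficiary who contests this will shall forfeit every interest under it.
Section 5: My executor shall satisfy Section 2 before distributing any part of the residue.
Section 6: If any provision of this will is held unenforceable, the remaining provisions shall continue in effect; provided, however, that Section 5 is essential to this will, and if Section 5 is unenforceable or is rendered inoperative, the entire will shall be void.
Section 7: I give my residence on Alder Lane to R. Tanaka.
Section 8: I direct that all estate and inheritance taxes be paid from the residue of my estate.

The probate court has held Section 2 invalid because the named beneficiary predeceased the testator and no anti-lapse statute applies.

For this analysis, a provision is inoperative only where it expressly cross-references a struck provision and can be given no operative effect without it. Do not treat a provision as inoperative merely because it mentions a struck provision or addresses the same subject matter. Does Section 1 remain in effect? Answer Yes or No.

Section 2 is struck. The only function of Section 5 is the priority direction for Section 2, so it cannot stand once Section 2 is removed. Section 6 makes Section 5 an essential term, and Section 5 has been rendered inoperative by the cascade; under Section 6, the entire will is therefore void. No provision of the will survives. Section 1 is among the inoperative provisions, so the answer is no.

No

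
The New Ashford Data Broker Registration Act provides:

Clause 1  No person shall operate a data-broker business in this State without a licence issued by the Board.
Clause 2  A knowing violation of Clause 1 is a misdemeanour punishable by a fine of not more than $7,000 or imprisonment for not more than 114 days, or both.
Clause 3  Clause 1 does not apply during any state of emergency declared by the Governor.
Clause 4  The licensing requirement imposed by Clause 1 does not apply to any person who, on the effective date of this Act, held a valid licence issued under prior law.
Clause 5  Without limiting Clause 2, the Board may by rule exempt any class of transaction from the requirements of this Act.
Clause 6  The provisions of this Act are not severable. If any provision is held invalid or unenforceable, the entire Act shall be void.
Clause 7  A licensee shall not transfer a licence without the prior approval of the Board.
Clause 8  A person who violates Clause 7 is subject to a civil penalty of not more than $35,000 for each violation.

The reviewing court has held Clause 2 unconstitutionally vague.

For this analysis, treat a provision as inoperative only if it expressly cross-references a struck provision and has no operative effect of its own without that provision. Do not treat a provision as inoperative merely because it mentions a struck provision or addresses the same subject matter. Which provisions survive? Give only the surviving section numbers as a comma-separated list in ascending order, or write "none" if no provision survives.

Clause 2 is struck. Nothing else in the Act is defined by reference to Clause 2. Clause 6 provides that the Act is not severable, so the invalidity of any one provision voids the entire Act. No provision of the Act survives.

none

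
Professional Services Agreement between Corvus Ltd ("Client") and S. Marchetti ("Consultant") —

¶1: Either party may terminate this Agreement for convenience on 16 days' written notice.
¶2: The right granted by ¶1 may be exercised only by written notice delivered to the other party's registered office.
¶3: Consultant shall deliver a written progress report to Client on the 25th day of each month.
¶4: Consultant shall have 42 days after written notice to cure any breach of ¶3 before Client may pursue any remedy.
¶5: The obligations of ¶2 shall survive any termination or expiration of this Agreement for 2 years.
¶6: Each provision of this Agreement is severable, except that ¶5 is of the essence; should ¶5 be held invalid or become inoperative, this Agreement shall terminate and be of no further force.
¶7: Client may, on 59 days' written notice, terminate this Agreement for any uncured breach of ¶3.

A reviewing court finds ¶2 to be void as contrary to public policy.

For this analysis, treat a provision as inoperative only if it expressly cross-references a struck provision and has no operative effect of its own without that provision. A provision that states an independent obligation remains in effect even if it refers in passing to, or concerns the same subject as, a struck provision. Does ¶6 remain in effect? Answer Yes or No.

No

¶2 is struck. ¶5 operates only by reference to ¶2, so it falls with ¶2. ¶6 makes ¶5 an essential term, and ¶5 has been rendered inoperative by the cascade; under ¶6, the entire Agreement is therefore void. No provision of the Agreement survives. ¶6 is among the inoperative provisions, so the answer is no.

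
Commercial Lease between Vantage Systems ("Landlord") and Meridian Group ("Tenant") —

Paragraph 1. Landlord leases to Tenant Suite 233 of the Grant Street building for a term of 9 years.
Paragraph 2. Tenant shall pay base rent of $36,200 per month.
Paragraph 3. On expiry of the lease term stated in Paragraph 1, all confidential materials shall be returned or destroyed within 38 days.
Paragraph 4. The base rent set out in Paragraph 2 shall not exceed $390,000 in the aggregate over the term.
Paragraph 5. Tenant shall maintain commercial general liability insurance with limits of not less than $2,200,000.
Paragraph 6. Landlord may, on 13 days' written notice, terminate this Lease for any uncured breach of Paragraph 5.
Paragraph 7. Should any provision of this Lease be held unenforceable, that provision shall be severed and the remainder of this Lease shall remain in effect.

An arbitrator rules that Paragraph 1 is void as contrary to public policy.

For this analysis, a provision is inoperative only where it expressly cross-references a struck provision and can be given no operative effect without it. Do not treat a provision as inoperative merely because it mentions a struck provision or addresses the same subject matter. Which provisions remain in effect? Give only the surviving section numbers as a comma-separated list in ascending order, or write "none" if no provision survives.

2, 4, 5, 6, 7

Paragraph 1 is struck. The only function of Paragraph 3 is the return obligation tied to Paragraph 1, so it cannot stand once Paragraph 1 is removed. Paragraph 7 is a severability clause and preserves every provision that can still be given independent effect. Paragraph 2, Paragraph 4, Paragraph 5, Paragraph 6, and Paragraph 7 remain in effect.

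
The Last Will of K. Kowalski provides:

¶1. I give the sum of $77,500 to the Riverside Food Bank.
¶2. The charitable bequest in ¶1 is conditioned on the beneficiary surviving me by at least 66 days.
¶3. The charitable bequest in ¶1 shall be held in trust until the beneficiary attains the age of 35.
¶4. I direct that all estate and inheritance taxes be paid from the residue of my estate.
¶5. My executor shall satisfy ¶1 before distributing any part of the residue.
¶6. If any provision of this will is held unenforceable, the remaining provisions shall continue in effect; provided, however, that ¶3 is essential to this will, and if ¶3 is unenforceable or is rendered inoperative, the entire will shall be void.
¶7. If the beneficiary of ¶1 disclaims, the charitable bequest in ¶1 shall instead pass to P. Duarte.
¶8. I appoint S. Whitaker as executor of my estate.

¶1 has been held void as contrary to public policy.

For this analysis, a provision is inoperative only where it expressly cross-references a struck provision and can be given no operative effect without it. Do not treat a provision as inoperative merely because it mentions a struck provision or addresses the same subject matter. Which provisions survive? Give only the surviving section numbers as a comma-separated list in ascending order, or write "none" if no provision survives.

none

¶1 is struck. ¶2 merely fixes the survivorship condition on ¶1; with ¶1 gone it has nothing to operate on and falls away. ¶3 has no operative effect of its own apart from ¶1 and is therefore inoperative. ¶5 has no operative effect of its own apart from ¶1 and is therefore inoperative. ¶7 operates only by reference to ¶1, so it falls with ¶1. ¶6 makes ¶3 an essential term, and ¶3 has been rendered inoperative by the cascade; under ¶6, the entire will is therefore void. No provision of the will survives.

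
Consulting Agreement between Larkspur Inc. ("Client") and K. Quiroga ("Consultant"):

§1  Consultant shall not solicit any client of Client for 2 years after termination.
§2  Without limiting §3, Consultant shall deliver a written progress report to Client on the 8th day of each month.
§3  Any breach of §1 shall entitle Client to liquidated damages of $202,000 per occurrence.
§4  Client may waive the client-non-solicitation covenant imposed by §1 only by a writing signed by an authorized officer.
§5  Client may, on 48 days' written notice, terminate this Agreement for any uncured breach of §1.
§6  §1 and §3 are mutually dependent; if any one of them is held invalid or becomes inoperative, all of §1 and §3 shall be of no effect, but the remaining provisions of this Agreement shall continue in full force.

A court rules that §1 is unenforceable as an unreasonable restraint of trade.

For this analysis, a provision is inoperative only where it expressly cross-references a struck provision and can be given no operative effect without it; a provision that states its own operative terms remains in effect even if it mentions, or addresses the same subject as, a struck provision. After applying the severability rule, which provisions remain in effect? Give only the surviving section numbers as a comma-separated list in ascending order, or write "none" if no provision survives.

2, 6

§1 is struck. The whole of §3 is the liquidated-damages amount, defined by reference to §1, so §3 cannot stand once §1 is removed. §4 operates only by reference to §1, so it falls with §1. §5 merely fixes the termination right for breach of §1; with §1 gone it has nothing to operate on and falls away. Although §2 refers to §3, its operative terms do not depend on §3, so it remains in effect. §6 declares §1 and §3 mutually dependent; since one of them has fallen, all of them are of no effect. The remainder continues in force under §6. §2 and §6 remain in effect.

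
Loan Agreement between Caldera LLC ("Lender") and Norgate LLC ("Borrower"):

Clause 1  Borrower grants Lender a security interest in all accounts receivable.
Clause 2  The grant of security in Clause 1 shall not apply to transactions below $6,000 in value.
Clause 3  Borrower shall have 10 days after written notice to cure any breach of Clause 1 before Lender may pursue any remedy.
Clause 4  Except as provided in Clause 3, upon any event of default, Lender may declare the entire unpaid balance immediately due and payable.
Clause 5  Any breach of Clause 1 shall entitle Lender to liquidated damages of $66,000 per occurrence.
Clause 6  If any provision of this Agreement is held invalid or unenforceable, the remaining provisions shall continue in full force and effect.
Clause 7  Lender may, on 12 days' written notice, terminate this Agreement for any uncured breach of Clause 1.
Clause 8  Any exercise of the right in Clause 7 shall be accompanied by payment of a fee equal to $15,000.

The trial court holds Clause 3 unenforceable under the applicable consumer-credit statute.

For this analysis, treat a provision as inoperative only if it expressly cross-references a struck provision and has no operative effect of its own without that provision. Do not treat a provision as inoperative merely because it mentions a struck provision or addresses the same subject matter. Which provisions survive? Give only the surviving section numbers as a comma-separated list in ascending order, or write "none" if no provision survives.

1, 2, 4, 5, 6, 7, 8

Clause 3 is struck. Clause 4 mentions Clause 3 but its own obligation stands independently of Clause 3, so Clause 4 is not affected. Nothing else in the Agreement is defined by reference to Clause 3. Clause 6 is a severability clause and preserves every provision that can still be given independent effect. That leaves Clause 1, Clause 2, Clause 4, Clause 5, Clause 6, Clause 7, and Clause 8 in effect.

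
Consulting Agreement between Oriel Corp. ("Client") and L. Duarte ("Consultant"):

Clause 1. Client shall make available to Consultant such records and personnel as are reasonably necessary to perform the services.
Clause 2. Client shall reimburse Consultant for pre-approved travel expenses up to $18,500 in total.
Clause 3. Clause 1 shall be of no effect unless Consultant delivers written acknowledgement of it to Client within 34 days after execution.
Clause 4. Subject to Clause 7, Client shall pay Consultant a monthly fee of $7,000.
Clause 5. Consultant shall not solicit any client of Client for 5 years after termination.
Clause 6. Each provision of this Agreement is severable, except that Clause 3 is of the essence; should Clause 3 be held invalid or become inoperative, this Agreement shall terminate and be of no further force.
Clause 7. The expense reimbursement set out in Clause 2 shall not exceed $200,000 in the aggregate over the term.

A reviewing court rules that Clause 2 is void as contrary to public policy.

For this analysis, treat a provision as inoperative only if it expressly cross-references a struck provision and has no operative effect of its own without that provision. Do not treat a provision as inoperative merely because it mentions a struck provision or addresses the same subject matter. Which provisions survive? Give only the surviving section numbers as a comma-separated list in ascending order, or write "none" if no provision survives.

Clause 2 is struck. Clause 7 has no operative effect of its own apart from Clause 2 and is therefore inoperative. Although Clause 4 refers to Clause 7, its operative terms do not depend on Clause 7, so it remains in effect. Clause 6 makes Clause 3 an essential term, but Clause 3 is unaffected, so the severability proviso in Clause 6 preserves the remaining provisions. The provisions still in force are Clause 1, Clause 3, Clause 4, Clause 5, and Clause 6.

1, 3, 4, 5, 6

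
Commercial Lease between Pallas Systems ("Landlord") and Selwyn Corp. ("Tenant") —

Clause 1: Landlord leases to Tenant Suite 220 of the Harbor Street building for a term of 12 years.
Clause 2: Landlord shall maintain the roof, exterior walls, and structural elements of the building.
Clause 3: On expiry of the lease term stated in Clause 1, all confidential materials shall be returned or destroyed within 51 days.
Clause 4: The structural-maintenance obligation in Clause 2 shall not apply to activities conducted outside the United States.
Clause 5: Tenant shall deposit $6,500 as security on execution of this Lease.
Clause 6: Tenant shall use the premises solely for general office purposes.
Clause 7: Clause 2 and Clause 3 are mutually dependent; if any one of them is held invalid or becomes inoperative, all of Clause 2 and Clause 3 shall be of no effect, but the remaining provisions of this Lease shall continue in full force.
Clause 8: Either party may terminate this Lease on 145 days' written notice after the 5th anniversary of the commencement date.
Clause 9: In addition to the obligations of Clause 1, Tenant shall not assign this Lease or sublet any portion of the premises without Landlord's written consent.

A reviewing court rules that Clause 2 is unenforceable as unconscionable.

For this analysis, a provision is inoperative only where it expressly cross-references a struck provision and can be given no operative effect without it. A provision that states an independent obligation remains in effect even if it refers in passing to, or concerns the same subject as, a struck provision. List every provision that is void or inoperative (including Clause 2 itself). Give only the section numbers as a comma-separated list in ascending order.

2, 3, 4

Clause 2 is struck. Clause 4 does nothing except set the carve-out from the structural-maintenance obligation by reference to Clause 2; with Clause 2 gone it has no independent effect and is inoperative. Clause 7 declares Clause 2 and Clause 3 mutually dependent; since one of them has fallen, all of them are of no effect. That brings down Clause 3 as well. The remainder continues in force under Clause 7. The provisions still in force are Clause 1, Clause 5, Clause 6, Clause 7, Clause 8, and Clause 9.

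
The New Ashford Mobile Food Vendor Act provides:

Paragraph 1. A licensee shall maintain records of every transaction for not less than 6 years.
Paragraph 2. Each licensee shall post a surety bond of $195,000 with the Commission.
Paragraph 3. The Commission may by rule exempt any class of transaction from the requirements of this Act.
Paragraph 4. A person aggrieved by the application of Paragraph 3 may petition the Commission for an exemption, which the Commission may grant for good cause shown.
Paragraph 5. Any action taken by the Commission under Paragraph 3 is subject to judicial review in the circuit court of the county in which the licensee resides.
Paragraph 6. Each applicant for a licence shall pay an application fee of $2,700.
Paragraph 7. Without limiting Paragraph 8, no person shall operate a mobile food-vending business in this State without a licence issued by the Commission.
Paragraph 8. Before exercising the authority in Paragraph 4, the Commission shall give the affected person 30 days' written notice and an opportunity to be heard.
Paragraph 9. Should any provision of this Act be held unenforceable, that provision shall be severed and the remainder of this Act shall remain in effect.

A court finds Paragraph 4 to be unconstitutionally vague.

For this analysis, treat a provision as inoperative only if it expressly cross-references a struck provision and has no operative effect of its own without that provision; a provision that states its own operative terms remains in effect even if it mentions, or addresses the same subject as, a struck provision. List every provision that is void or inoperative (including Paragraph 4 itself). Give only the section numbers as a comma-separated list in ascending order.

4, 8

Paragraph 4 is struck. Paragraph 8 operates only by reference to Paragraph 4, so it falls with Paragraph 4. Although Paragraph 7 refers to Paragraph 8, its operative terms do not depend on Paragraph 8, so it remains in effect. Under the severability clause in Paragraph 9, the remaining provisions continue in force. Paragraph 1, Paragraph 2, Paragraph 3, Paragraph 5, Paragraph 6, Paragraph 7, and Paragraph 9 remain in effect.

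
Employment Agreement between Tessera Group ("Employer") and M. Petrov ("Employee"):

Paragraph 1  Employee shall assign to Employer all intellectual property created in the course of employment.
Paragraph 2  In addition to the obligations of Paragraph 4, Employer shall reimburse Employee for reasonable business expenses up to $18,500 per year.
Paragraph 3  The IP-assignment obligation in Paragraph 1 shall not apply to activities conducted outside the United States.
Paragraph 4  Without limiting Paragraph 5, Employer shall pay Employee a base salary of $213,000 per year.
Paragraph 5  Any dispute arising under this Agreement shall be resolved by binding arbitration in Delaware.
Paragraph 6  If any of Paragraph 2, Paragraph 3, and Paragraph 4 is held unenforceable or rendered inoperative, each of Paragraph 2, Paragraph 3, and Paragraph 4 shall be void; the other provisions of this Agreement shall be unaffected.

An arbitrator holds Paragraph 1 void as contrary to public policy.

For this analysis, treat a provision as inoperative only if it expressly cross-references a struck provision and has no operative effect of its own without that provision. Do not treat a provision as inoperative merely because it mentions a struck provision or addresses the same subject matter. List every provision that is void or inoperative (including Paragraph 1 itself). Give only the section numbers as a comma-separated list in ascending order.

1, 2, 3, 4

Paragraph 1 is struck. Paragraph 3 has no operative effect of its own apart from Paragraph 1 and is therefore inoperative. Paragraph 6 declares Paragraph 2, Paragraph 3, and Paragraph 4 mutually dependent; since one of them has fallen, all of them are of no effect. That brings down Paragraph 2 and Paragraph 4 as well. The remainder continues in force under Paragraph 6. Paragraph 5 and Paragraph 6 remain in effect.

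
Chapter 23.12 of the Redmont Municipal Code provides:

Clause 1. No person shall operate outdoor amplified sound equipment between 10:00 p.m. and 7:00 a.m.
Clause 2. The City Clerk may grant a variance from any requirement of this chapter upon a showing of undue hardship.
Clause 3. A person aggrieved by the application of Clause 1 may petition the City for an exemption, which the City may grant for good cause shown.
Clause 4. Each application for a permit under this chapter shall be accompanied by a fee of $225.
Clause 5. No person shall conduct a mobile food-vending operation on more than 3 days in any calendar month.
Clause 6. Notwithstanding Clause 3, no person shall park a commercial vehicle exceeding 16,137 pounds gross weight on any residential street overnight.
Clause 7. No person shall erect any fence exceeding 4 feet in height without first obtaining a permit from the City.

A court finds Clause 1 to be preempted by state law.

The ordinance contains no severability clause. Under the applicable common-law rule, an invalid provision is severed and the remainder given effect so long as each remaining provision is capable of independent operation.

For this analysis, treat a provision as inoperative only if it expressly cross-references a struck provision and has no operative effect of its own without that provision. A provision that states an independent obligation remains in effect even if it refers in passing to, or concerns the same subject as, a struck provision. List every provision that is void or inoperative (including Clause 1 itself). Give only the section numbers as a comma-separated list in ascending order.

Clause 1 is struck. Clause 3 has no operative effect of its own apart from Clause 1 and is therefore inoperative. Clause 6 mentions Clause 3 but its own obligation stands independently of Clause 3, so Clause 6 is not affected. With no severability clause, the stated default rule severs what cannot stand and enforces each remaining provision that can operate on its own. Clause 2, Clause 4, Clause 5, Clause 6, and Clause 7 remain in effect.

1, 3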